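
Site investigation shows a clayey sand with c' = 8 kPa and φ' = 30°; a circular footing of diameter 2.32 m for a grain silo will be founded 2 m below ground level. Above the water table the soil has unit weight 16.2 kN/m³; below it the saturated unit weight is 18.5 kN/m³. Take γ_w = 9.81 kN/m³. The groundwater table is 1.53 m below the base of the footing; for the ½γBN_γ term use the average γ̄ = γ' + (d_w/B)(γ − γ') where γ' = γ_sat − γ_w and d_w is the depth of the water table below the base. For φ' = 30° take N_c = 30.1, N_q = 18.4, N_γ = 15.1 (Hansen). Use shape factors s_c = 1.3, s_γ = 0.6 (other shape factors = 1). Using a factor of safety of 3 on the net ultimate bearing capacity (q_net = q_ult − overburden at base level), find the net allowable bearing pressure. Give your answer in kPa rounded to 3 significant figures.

q_all(net) ≈ 340 kPa

q = γ·D_f = 16.2 × 2 = 32.4 kPa.
γ' = 8.69 kN/m³; averaging over the depth B below the base, γ̄ = γ' + (d_w/B)(γ − γ') = 13.643 kN/m³.
c·N_c·s_c = 8 × 30.1 × 1.3 = 313.04 kPa
q·N_q = 32.4 × 18.4 = 596.16 kPa
0.5·γ·B·N_γ·s_γ = 0.5 × 13.643 × 2.32 × 15.1 × 0.6 = 143.38 kPa
q_ult = 313.04 + 596.16 + 143.38 = 1052.6 kPa.
q_net = 1052.6 − 32.4 = 1020.2 kPa.
q_all(net) = 1020.2 / 3 = 340.06 kPa.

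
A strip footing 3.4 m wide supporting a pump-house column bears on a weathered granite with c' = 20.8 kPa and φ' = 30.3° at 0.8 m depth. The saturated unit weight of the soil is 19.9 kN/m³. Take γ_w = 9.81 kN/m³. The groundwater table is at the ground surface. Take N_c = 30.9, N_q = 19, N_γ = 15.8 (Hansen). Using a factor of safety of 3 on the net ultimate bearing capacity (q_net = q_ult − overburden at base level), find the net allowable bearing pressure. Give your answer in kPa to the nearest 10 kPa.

With the water table at the surface the whole profile is submerged: γ' = 19.9 − 9.81 = 10.09 kN/m³, so q = γ'·D_f = 8.072 kPa; the same γ' applies in the ½γBN_γ term.
q_ult = c·N_c + q·N_q + 0.5·γ·B·N_γ
     = 20.8 × 30.9 + 8.072 × 19 + 0.5 × 10.09 × 3.4 × 15.8
     = 642.72 + 153.37 + 271.02 = 1067.1 kPa.
q_net = 1067.1 − 8.072 = 1059 kPa.
q_all(net) = 1059 / 3 = 353.01 kPa.

q_all(net) ≈ 350 kPa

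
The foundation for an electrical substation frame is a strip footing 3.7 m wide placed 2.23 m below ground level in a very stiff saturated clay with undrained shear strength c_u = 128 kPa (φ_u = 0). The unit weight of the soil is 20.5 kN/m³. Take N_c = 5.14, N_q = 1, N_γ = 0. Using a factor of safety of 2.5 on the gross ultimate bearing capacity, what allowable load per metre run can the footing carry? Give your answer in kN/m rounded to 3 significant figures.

Overburden at base level: q = 20.5 × 2.23 = 45.715 kPa.
Cohesion term c·N_c = 128 × 5.14 = 657.92 kPa; surcharge term q·N_q = 45.715 × 1 = 45.715 kPa.
q_ult = 657.92 + 45.715 = 703.63 kPa.
Gross allowable pressure q_all = 703.63 / 2.5 = 281.45 kPa.
Allowable wall load = q_all × B = 281.45 × 3.7 = 1041.4 kN per metre run.

≈ 1040 kN/m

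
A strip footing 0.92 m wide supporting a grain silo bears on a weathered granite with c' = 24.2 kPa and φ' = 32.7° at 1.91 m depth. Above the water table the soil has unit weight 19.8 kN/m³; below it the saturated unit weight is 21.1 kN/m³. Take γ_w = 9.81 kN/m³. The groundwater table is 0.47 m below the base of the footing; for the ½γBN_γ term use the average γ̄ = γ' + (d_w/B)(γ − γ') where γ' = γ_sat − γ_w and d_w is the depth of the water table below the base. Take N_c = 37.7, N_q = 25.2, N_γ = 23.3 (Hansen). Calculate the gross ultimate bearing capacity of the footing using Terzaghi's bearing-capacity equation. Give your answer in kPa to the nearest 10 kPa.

q = γ·D_f = 19.8 × 1.91 = 37.818 kPa.
γ' = 11.29 kN/m³; averaging over the depth B below the base, γ̄ = γ' + (d_w/B)(γ − γ') = 15.637 kN/m³.
c·N_c = 24.2 × 37.7 = 912.34 kPa
q·N_q = 37.818 × 25.2 = 953.01 kPa
0.5·γ·B·N_γ = 0.5 × 15.637 × 0.92 × 23.3 = 167.6 kPa
q_ult = 912.34 + 953.01 + 167.6 = 2033 kPa.

q_ult ≈ 2030 kPa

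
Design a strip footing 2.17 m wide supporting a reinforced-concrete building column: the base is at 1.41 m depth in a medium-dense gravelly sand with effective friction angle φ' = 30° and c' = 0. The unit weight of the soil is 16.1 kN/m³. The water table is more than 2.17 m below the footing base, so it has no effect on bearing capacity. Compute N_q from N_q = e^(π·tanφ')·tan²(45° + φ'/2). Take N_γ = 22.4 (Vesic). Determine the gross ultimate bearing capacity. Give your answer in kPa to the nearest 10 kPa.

tan30° = 0.5774, so N_q = e^(π×0.5774)·tan²(60°) = 6.134 × 3.0 = 18.4.
Overburden at base level: q = 16.1 × 1.41 = 22.701 kPa.
Surcharge term q·N_q = 22.701 × 18.401 = 417.72 kPa; self-weight term 0.5·γ·B·N_γ = 0.5 × 16.1 × 2.17 × 22.4 = 391.29 kPa.
q_ult = 417.72 + 391.29 = 809.02 kPa.

q_ult ≈ 810 kPa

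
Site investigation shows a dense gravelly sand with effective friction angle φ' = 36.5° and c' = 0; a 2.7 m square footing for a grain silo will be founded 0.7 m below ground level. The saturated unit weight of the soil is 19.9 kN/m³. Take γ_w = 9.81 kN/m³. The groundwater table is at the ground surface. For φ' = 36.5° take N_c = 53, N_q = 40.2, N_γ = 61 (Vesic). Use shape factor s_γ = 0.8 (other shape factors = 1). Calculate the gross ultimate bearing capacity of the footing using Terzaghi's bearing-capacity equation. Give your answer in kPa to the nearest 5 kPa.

q_ult ≈ 950 kPa

With the water table at the surface the whole profile is submerged: γ' = 19.9 − 9.81 = 10.09 kN/m³, so q = γ'·D_f = 7.063 kPa; the same γ' applies in the ½γBN_γ term.
q_ult = q·N_q + 0.5·γ·B·N_γ·s_γ
     = 7.063 × 40.2 + 0.5 × 10.09 × 2.7 × 61 × 0.8
     = 283.93 + 664.73 = 948.66 kPa.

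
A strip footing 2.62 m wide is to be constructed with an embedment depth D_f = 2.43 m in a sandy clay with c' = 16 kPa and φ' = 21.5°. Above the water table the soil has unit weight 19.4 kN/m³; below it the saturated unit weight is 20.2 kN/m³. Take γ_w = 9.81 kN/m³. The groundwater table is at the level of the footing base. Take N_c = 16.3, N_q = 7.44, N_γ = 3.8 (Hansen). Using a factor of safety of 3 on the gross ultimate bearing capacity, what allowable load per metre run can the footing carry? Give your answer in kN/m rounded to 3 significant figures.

q = γ·D_f = 19.4 × 2.43 = 47.142 kPa.
For the ½γBN_γ term take γ' = 20.2 − 9.81 = 10.39 kN/m³ (soil below base is submerged).
c·N_c = 16 × 16.3 = 260.8 kPa
q·N_q = 47.142 × 7.44 = 350.74 kPa
0.5·γ·B·N_γ = 0.5 × 10.39 × 2.62 × 3.8 = 51.721 kPa
q_ult = 260.8 + 350.74 + 51.721 = 663.26 kPa.
Gross allowable pressure q_all = 663.26 / 3 = 221.09 kPa.
Allowable wall load = q_all × B = 221.09 × 2.62 = 579.25 kN per metre run.

≈ 579 kN/m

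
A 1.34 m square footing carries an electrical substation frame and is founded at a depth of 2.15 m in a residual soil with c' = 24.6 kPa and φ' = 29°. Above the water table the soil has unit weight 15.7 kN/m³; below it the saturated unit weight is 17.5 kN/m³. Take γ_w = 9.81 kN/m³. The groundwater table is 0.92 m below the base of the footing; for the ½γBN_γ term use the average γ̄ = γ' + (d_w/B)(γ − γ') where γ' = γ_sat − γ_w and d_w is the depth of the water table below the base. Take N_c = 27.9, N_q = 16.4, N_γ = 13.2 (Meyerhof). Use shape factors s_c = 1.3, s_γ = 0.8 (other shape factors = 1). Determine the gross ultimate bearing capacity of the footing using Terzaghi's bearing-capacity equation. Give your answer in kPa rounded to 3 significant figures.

q_ult ≈ 1540 kPa

Effective surcharge at the founding depth q = γ·D_f = 15.7 × 2.15 = 33.755 kPa.
With d_w = 0.92 m < B, γ̄ = 7.69 + (0.92/1.34) × (15.7 − 7.69) = 13.189 kN/m³.
q_ult = c·N_c·s_c + q·N_q + 0.5·γ·B·N_γ·s_γ
     = 24.6 × 27.9 × 1.3 + 33.755 × 16.4 + 0.5 × 13.189 × 1.34 × 13.2 × 0.8
     = 892.24 + 553.58 + 93.318 = 1539.1 kPa.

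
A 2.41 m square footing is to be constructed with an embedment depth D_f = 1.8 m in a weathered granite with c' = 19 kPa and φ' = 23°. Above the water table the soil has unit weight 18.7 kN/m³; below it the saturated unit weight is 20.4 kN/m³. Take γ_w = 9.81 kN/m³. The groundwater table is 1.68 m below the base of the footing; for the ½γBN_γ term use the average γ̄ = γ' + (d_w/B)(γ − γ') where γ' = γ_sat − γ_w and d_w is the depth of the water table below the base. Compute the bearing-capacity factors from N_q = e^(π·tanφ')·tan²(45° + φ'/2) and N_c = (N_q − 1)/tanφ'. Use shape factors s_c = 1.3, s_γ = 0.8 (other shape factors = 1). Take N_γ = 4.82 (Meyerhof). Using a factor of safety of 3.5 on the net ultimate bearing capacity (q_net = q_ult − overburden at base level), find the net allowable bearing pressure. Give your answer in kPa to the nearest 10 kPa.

N_q = e^(π·tan23°)·tan²(56.5°) = 8.66; N_c = (N_q − 1)/tanφ' = 18.05.
q = γ·D_f = 18.7 × 1.8 = 33.66 kPa.
γ' = 10.59 kN/m³; averaging over the depth B below the base, γ̄ = γ' + (d_w/B)(γ − γ') = 16.243 kN/m³.
c·N_c·s_c = 19 × 18.049 × 1.3 = 445.8 kPa
q·N_q = 33.66 × 8.6612 = 291.54 kPa
0.5·γ·B·N_γ·s_γ = 0.5 × 16.243 × 2.41 × 4.82 × 0.8 = 75.475 kPa
q_ult = 445.8 + 291.54 + 75.475 = 812.81 kPa.
q_net = 812.81 − 33.66 = 779.15 kPa.
q_all(net) = 779.15 / 3.5 = 222.61 kPa.

q_all(net) ≈ 220 kPa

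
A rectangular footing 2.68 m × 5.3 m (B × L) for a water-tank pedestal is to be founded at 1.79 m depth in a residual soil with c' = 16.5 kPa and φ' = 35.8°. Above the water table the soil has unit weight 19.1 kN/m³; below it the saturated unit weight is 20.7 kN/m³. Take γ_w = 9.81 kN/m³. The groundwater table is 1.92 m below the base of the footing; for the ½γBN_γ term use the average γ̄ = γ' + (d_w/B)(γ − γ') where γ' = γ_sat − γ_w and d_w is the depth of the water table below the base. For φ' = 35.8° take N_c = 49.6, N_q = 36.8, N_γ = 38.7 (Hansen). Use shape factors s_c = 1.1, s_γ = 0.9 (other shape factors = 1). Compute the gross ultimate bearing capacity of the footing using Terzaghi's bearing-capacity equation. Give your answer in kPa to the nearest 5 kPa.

Effective surcharge at the founding depth q = γ·D_f = 19.1 × 1.79 = 34.189 kPa.
With d_w = 1.92 m < B, γ̄ = 10.89 + (1.92/2.68) × (19.1 − 10.89) = 16.772 kN/m³.
q_ult = c·N_c·s_c + q·N_q + 0.5·γ·B·N_γ·s_γ
     = 16.5 × 49.6 × 1.1 + 34.189 × 36.8 + 0.5 × 16.772 × 2.68 × 38.7 × 0.9
     = 900.24 + 1258.2 + 782.78 = 2941.2 kPa.

q_ult ≈ 2940 kPa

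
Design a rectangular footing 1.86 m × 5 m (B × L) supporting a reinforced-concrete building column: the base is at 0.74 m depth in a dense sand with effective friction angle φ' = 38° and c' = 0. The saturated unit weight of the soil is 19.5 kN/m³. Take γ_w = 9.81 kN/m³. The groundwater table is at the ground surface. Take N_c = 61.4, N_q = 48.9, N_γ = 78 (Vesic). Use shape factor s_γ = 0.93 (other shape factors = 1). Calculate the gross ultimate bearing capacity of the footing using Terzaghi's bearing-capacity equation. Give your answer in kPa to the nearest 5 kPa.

q_ult ≈ 1005 kPa

Water table at ground surface, so effective unit weight γ' = 19.5 − 9.81 = 9.69 kN/m³ is used throughout; overburden q = 9.69 × 0.74 = 7.1706 kPa; the same γ' applies in the ½γBN_γ term.
Surcharge term q·N_q = 7.1706 × 48.9 = 350.64 kPa; self-weight term 0.5·γ·B·N_γ·s_γ = 0.5 × 9.69 × 1.86 × 78 × 0.93 = 653.71 kPa.
q_ult = 350.64 + 653.71 = 1004.4 kPa.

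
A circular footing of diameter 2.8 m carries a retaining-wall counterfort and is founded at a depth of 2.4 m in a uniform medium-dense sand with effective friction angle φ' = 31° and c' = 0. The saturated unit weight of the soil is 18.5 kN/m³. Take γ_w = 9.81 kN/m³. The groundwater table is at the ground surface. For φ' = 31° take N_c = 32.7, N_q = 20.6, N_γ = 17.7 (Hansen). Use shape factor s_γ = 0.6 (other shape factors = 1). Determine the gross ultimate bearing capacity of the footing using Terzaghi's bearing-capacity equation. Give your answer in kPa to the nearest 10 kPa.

q_ult ≈ 560 kPa

With the water table at the surface the whole profile is submerged: γ' = 18.5 − 9.81 = 8.69 kN/m³, so q = γ'·D_f = 20.856 kPa; the same γ' applies in the ½γBN_γ term.
q_ult = q·N_q + 0.5·γ·B·N_γ·s_γ
     = 20.856 × 20.6 + 0.5 × 8.69 × 2.8 × 17.7 × 0.6
     = 429.63 + 129.2 = 558.84 kPa.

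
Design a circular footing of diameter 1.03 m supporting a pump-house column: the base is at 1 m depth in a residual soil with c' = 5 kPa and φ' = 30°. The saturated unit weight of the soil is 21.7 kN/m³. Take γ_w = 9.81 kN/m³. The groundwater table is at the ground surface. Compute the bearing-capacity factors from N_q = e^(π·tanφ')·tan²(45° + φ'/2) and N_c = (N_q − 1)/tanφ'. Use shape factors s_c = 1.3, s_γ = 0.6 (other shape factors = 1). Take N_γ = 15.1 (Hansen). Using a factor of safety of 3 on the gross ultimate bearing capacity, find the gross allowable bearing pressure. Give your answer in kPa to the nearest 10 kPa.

N_q = e^(π·tan30°)·tan²(60°) = 18.4; N_c = (N_q − 1)/tanφ' = 30.14.
Water table at ground surface, so effective unit weight γ' = 21.7 − 9.81 = 11.89 kN/m³ is used throughout; overburden q = 11.89 × 1 = 11.89 kPa; the same γ' applies in the ½γBN_γ term.
Cohesion term c·N_c·s_c = 5 × 30.14 × 1.3 = 195.91 kPa; surcharge term q·N_q = 11.89 × 18.401 = 218.79 kPa; self-weight term 0.5·γ·B·N_γ·s_γ = 0.5 × 11.89 × 1.03 × 15.1 × 0.6 = 55.478 kPa.
q_ult = 195.91 + 218.79 + 55.478 = 470.17 kPa.
q_all = 470.17 / 3 = 156.72 kPa.

q_all ≈ 160 kPa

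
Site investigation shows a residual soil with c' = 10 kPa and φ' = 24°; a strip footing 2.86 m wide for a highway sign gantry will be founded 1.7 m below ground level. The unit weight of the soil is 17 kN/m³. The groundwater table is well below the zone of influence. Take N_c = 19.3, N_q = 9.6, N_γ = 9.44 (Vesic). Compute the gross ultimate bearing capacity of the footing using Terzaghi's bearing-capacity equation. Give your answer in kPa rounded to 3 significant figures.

q_ult ≈ 700 kPa

q = γ·D_f = 17 × 1.7 = 28.9 kPa.
c·N_c = 10 × 19.3 = 193 kPa
q·N_q = 28.9 × 9.6 = 277.44 kPa
0.5·γ·B·N_γ = 0.5 × 17 × 2.86 × 9.44 = 229.49 kPa
q_ult = 193 + 277.44 + 229.49 = 699.93 kPa.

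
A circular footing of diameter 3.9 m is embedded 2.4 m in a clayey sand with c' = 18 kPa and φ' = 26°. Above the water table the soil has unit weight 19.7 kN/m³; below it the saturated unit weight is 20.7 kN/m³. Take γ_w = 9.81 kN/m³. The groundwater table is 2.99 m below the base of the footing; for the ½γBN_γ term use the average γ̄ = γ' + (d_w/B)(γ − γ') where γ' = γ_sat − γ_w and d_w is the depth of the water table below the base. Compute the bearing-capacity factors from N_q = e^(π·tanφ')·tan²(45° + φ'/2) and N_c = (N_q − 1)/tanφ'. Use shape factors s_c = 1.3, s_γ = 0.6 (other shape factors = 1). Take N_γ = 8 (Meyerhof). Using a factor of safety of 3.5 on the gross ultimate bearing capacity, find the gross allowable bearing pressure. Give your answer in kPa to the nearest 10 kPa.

q_all ≈ 360 kPa

N_q = e^(π·tan26°)·tan²(58°) = 11.85; N_c = (N_q − 1)/tanφ' = 22.25.
Overburden at base level: q = 19.7 × 2.4 = 47.28 kPa.
The water table is 2.99 m below the base (< B = 3.9 m), so the ½γBN_γ term uses γ̄ = γ' + (d_w/B)(γ − γ') = 10.89 + (2.99/3.9)(19.7 − 10.89) = 17.644 kN/m³.
Cohesion term c·N_c·s_c = 18 × 22.254 × 1.3 = 520.75 kPa; surcharge term q·N_q = 47.28 × 11.854 = 560.47 kPa; self-weight term 0.5·γ·B·N_γ·s_γ = 0.5 × 17.644 × 3.9 × 8 × 0.6 = 165.15 kPa.
q_ult = 520.75 + 560.47 + 165.15 = 1246.4 kPa.
q_all = 1246.4 / 3.5 = 356.11 kPa.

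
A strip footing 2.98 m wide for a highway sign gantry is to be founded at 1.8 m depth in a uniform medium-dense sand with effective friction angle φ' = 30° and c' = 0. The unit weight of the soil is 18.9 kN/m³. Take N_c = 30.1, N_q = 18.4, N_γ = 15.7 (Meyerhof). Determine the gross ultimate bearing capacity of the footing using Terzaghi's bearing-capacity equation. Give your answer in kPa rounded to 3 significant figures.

q_ult ≈ 1070 kPa

q = γ·D_f = 18.9 × 1.8 = 34.02 kPa.
q·N_q = 34.02 × 18.4 = 625.97 kPa
0.5·γ·B·N_γ = 0.5 × 18.9 × 2.98 × 15.7 = 442.13 kPa
q_ult = 625.97 + 442.13 = 1068.1 kPa.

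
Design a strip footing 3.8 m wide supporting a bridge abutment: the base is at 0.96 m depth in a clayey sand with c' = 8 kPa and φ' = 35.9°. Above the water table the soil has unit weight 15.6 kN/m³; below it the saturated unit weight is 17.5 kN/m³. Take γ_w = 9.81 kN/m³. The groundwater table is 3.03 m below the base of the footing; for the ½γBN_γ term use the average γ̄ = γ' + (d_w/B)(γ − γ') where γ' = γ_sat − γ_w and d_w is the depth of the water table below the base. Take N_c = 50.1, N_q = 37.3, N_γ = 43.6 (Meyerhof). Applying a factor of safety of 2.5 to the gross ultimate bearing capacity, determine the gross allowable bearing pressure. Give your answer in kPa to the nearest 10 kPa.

Overburden at base level: q = 15.6 × 0.96 = 14.976 kPa.
The water table is 3.03 m below the base (< B = 3.8 m), so the ½γBN_γ term uses γ̄ = γ' + (d_w/B)(γ − γ') = 7.69 + (3.03/3.8)(15.6 − 7.69) = 13.997 kN/m³.
Cohesion term c·N_c = 8 × 50.1 = 400.8 kPa; surcharge term q·N_q = 14.976 × 37.3 = 558.6 kPa; self-weight term 0.5·γ·B·N_γ = 0.5 × 13.997 × 3.8 × 43.6 = 1159.5 kPa.
q_ult = 400.8 + 558.6 + 1159.5 = 2118.9 kPa.
q_all = q_ult / FS = 2118.9 / 2.5 = 847.57 kPa.

q_all ≈ 850 kPa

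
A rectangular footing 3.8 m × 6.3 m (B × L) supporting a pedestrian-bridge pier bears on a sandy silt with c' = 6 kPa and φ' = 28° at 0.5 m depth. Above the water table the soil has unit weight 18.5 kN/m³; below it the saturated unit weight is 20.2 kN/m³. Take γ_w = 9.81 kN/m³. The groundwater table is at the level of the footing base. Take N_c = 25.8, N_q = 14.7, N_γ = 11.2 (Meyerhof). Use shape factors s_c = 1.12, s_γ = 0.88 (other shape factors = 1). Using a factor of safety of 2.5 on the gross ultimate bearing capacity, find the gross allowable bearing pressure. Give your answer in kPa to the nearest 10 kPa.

Effective surcharge at the founding depth q = γ·D_f = 18.5 × 0.5 = 9.25 kPa.
The water table coincides with the base, so in the self-weight term γ → γ' = 10.39 kN/m³.
q_ult = c·N_c·s_c + q·N_q + 0.5·γ·B·N_γ·s_γ
     = 6 × 25.8 × 1.12 + 9.25 × 14.7 + 0.5 × 10.39 × 3.8 × 11.2 × 0.88
     = 173.38 + 135.97 + 194.57 = 503.92 kPa.
q_all = 503.92 / 2.5 = 201.57 kPa.

q_all ≈ 200 kPa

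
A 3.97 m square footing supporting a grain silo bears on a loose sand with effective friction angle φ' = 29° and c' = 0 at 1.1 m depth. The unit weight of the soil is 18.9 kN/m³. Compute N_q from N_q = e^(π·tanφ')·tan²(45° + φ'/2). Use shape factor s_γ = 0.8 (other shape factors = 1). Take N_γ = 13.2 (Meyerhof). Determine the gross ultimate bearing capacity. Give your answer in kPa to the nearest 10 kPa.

tan29° = 0.5543, so N_q = e^(π×0.5543)·tan²(59.5°) = 5.705 × 2.882 = 16.44.
Effective surcharge at the founding depth q = γ·D_f = 18.9 × 1.1 = 20.79 kPa.
q_ult = q·N_q + 0.5·γ·B·N_γ·s_γ
     = 20.79 × 16.443 + 0.5 × 18.9 × 3.97 × 13.2 × 0.8
     = 341.86 + 396.17 = 738.03 kPa.

q_ult ≈ 740 kPa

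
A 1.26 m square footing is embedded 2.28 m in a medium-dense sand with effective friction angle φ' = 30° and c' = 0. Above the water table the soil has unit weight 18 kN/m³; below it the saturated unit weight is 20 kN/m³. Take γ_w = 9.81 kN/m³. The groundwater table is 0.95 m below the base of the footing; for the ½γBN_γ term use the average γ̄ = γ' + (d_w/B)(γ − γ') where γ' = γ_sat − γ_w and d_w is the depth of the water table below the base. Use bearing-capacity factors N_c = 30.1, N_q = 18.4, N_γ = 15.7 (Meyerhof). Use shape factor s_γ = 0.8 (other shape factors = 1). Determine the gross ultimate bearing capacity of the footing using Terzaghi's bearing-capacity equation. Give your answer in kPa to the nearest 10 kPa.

Overburden at base level: q = 18 × 2.28 = 41.04 kPa.
The water table is 0.95 m below the base (< B = 1.26 m), so the ½γBN_γ term uses γ̄ = γ' + (d_w/B)(γ − γ') = 10.19 + (0.95/1.26)(18 − 10.19) = 16.078 kN/m³.
Surcharge term q·N_q = 41.04 × 18.4 = 755.14 kPa; self-weight term 0.5·γ·B·N_γ·s_γ = 0.5 × 16.078 × 1.26 × 15.7 × 0.8 = 127.23 kPa.
q_ult = 755.14 + 127.23 = 882.36 kPa.

q_ult ≈ 880 kPa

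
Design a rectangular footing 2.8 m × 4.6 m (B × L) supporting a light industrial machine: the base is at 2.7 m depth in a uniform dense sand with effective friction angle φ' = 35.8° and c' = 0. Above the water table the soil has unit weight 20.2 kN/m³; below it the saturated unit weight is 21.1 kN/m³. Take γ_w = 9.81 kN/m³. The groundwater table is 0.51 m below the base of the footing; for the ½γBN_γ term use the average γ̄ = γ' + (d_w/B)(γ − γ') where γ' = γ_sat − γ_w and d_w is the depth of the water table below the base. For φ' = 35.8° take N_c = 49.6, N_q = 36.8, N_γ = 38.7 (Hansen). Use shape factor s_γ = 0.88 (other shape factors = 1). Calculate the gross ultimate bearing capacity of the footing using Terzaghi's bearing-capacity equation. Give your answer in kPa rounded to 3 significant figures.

q_ult ≈ 2620 kPa

Overburden at base level: q = 20.2 × 2.7 = 54.54 kPa.
The water table is 0.51 m below the base (< B = 2.8 m), so the ½γBN_γ term uses γ̄ = γ' + (d_w/B)(γ − γ') = 11.29 + (0.51/2.8)(20.2 − 11.29) = 12.913 kN/m³.
Surcharge term q·N_q = 54.54 × 36.8 = 2007.1 kPa; self-weight term 0.5·γ·B·N_γ·s_γ = 0.5 × 12.913 × 2.8 × 38.7 × 0.88 = 615.67 kPa.
q_ult = 2007.1 + 615.67 = 2622.7 kPa.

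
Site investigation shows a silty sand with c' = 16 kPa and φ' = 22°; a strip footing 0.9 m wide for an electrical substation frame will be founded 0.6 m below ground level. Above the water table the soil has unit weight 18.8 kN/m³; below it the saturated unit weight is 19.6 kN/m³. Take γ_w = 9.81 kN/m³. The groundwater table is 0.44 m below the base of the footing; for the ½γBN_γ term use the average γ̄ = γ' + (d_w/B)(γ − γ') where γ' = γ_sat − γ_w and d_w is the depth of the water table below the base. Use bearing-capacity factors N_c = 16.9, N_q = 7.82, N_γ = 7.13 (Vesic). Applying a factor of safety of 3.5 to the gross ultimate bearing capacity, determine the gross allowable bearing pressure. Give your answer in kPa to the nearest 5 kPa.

Effective surcharge at the founding depth q = γ·D_f = 18.8 × 0.6 = 11.28 kPa.
With d_w = 0.44 m < B, γ̄ = 9.79 + (0.44/0.9) × (18.8 − 9.79) = 14.195 kN/m³.
q_ult = c·N_c + q·N_q + 0.5·γ·B·N_γ
     = 16 × 16.9 + 11.28 × 7.82 + 0.5 × 14.195 × 0.9 × 7.13
     = 270.4 + 88.21 + 45.544 = 404.15 kPa.
q_all = q_ult / FS = 404.15 / 3.5 = 115.47 kPa.

q_all ≈ 115 kPa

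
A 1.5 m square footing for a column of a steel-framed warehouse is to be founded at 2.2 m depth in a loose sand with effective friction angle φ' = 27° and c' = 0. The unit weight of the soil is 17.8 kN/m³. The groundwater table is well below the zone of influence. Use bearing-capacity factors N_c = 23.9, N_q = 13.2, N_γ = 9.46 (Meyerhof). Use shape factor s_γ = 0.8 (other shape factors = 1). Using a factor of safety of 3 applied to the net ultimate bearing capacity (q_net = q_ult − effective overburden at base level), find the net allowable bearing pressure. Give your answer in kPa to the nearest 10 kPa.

q_all(net) ≈ 190 kPa

Effective surcharge at the founding depth q = γ·D_f = 17.8 × 2.2 = 39.16 kPa.
q_ult = q·N_q + 0.5·γ·B·N_γ·s_γ
     = 39.16 × 13.2 + 0.5 × 17.8 × 1.5 × 9.46 × 0.8
     = 516.91 + 101.03 = 617.94 kPa.
Net ultimate: q_net = 617.94 − 39.16 = 578.78 kPa.
q_all(net) = 578.78 / 3 = 192.93 kPa.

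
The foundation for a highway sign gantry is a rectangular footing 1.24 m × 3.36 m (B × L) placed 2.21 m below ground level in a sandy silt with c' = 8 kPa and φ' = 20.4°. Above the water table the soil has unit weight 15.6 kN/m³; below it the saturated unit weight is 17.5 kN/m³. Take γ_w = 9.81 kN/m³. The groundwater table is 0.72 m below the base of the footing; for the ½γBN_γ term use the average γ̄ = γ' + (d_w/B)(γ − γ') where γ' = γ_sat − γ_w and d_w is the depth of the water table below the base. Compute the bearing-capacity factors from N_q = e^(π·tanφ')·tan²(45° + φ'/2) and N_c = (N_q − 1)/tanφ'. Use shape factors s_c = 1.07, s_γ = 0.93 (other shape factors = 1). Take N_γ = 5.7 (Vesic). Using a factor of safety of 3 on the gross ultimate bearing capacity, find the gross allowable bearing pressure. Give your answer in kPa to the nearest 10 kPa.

q_all ≈ 130 kPa

N_q = e^(π·tan20.4°)·tan²(55.2°) = 6.66; N_c = (N_q − 1)/tanφ' = 15.22.
Overburden at base level: q = 15.6 × 2.21 = 34.476 kPa.
The water table is 0.72 m below the base (< B = 1.24 m), so the ½γBN_γ term uses γ̄ = γ' + (d_w/B)(γ − γ') = 7.69 + (0.72/1.24)(15.6 − 7.69) = 12.283 kN/m³.
Cohesion term c·N_c·s_c = 8 × 15.217 × 1.07 = 130.26 kPa; surcharge term q·N_q = 34.476 × 6.6591 = 229.58 kPa; self-weight term 0.5·γ·B·N_γ·s_γ = 0.5 × 12.283 × 1.24 × 5.7 × 0.93 = 40.369 kPa.
q_ult = 130.26 + 229.58 + 40.369 = 400.2 kPa.
q_all = 400.2 / 3 = 133.4 kPa.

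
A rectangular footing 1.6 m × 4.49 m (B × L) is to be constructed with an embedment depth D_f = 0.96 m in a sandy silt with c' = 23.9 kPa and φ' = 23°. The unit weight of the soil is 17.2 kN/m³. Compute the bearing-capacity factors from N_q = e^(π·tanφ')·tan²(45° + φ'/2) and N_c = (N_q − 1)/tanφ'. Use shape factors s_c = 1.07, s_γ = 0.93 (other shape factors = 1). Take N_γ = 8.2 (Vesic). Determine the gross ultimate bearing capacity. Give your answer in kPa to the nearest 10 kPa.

tan23° = 0.4245, so N_q = e^(π×0.4245)·tan²(56.5°) = 3.794 × 2.283 = 8.66.
N_c = (8.66 − 1)/tan23° = 18.05.
Effective surcharge at the founding depth q = γ·D_f = 17.2 × 0.96 = 16.512 kPa.
q_ult = c·N_c·s_c + q·N_q + 0.5·γ·B·N_γ·s_γ
     = 23.9 × 18.049 × 1.07 + 16.512 × 8.6612 + 0.5 × 17.2 × 1.6 × 8.2 × 0.93
     = 461.56 + 143.01 + 104.93 = 709.51 kPa.

q_ult ≈ 710 kPa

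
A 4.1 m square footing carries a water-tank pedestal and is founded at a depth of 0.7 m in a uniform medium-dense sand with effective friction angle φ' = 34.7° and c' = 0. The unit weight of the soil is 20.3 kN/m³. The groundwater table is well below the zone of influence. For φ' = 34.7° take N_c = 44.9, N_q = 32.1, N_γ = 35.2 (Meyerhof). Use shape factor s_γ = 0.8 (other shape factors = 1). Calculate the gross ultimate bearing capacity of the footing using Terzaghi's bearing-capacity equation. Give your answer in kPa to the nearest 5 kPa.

Overburden at base level: q = 20.3 × 0.7 = 14.21 kPa.
Surcharge term q·N_q = 14.21 × 32.1 = 456.14 kPa; self-weight term 0.5·γ·B·N_γ·s_γ = 0.5 × 20.3 × 4.1 × 35.2 × 0.8 = 1171.9 kPa.
q_ult = 456.14 + 1171.9 = 1628 kPa.

q_ult ≈ 1630 kPa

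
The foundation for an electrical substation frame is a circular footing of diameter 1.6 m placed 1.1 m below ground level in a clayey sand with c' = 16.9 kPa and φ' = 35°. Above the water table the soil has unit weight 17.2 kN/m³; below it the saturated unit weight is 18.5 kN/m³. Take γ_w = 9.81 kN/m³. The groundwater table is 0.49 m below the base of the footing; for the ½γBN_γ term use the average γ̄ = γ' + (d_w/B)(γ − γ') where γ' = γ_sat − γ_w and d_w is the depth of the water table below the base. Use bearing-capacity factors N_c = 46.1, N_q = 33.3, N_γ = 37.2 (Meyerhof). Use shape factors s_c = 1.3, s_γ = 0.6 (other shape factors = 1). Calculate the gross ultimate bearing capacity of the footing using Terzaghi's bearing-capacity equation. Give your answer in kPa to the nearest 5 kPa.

q_ult ≈ 1845 kPa

Effective surcharge at the founding depth q = γ·D_f = 17.2 × 1.1 = 18.92 kPa.
With d_w = 0.49 m < B, γ̄ = 8.69 + (0.49/1.6) × (17.2 − 8.69) = 11.296 kN/m³.
q_ult = c·N_c·s_c + q·N_q + 0.5·γ·B·N_γ·s_γ
     = 16.9 × 46.1 × 1.3 + 18.92 × 33.3 + 0.5 × 11.296 × 1.6 × 37.2 × 0.6
     = 1012.8 + 630.04 + 201.7 = 1844.6 kPa.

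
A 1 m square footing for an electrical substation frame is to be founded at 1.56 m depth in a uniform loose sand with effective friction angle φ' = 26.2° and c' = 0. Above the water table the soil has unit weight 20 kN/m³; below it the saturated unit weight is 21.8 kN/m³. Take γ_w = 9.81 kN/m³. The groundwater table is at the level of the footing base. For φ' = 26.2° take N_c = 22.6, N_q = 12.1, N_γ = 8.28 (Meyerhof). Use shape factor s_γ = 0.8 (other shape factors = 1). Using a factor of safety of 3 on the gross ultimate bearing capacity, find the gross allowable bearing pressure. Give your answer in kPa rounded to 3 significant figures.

q_all ≈ 139 kPa

Effective surcharge at the founding depth q = γ·D_f = 20 × 1.56 = 31.2 kPa.
The water table coincides with the base, so in the self-weight term γ → γ' = 11.99 kN/m³.
q_ult = q·N_q + 0.5·γ·B·N_γ·s_γ
     = 31.2 × 12.1 + 0.5 × 11.99 × 1 × 8.28 × 0.8
     = 377.52 + 39.711 = 417.23 kPa.
q_all = 417.23 / 3 = 139.08 kPa.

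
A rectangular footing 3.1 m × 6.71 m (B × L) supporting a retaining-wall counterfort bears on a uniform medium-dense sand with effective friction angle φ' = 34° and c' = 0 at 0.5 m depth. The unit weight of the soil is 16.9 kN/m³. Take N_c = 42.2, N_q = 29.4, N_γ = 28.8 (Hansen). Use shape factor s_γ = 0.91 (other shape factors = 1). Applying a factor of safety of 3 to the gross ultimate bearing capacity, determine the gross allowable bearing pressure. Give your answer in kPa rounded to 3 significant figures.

Overburden at base level: q = 16.9 × 0.5 = 8.45 kPa.
Surcharge term q·N_q = 8.45 × 29.4 = 248.43 kPa; self-weight term 0.5·γ·B·N_γ·s_γ = 0.5 × 16.9 × 3.1 × 28.8 × 0.91 = 686.52 kPa.
q_ult = 248.43 + 686.52 = 934.95 kPa.
q_all = q_ult / FS = 934.95 / 3 = 311.65 kPa.

q_all ≈ 312 kPa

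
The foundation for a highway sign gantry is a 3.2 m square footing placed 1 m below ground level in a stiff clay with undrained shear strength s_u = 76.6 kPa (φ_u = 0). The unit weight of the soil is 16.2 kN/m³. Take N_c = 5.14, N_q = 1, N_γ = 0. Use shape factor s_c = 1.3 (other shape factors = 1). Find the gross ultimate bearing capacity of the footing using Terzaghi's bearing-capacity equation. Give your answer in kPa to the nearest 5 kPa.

Overburden at base level: q = 16.2 × 1 = 16.2 kPa.
Cohesion term c·N_c·s_c = 76.6 × 5.14 × 1.3 = 511.84 kPa; surcharge term q·N_q = 16.2 × 1 = 16.2 kPa.
q_ult = 511.84 + 16.2 = 528.04 kPa.

q_ult ≈ 530 kPa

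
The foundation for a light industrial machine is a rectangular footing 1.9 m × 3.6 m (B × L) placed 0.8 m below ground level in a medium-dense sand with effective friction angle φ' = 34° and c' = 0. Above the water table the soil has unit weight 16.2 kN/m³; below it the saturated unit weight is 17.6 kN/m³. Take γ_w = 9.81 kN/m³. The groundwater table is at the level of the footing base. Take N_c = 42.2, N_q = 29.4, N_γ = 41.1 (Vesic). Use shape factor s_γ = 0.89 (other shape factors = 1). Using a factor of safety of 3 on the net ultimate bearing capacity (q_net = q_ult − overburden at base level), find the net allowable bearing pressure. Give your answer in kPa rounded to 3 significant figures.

q_all(net) ≈ 213 kPa

Overburden at base level: q = 16.2 × 0.8 = 12.96 kPa.
Below the base the soil is submerged, so the ½γBN_γ term uses γ' = 17.6 − 9.81 = 7.79 kN/m³.
Surcharge term q·N_q = 12.96 × 29.4 = 381.02 kPa; self-weight term 0.5·γ·B·N_γ·s_γ = 0.5 × 7.79 × 1.9 × 41.1 × 0.89 = 270.7 kPa.
q_ult = 381.02 + 270.7 = 651.73 kPa.
q_net = 651.73 − 12.96 = 638.77 kPa.
q_all(net) = 638.77 / 3 = 212.92 kPa.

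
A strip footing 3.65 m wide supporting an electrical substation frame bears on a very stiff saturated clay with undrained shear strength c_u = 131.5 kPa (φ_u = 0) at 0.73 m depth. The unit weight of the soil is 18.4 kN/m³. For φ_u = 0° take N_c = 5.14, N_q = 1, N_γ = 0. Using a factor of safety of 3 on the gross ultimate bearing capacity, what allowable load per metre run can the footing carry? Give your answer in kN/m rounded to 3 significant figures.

≈ 839 kN/m

q = γ·D_f = 18.4 × 0.73 = 13.432 kPa.
c·N_c = 131.5 × 5.14 = 675.91 kPa
q·N_q = 13.432 × 1 = 13.432 kPa
q_ult = 675.91 + 13.432 = 689.34 kPa.
Gross allowable pressure q_all = 689.34 / 3 = 229.78 kPa.
Allowable wall load = q_all × B = 229.78 × 3.65 = 838.7 kN per metre run.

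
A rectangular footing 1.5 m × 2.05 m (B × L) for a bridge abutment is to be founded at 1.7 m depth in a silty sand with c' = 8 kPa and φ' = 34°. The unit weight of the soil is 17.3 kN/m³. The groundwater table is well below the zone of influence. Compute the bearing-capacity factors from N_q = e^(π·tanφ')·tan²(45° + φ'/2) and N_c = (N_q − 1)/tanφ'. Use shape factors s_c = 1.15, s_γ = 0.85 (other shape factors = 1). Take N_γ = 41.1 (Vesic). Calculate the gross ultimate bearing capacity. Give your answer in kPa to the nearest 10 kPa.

tan34° = 0.6745, so N_q = e^(π×0.6745)·tan²(62°) = 8.323 × 3.537 = 29.44.
N_c = (29.44 − 1)/tan34° = 42.16.
Effective surcharge at the founding depth q = γ·D_f = 17.3 × 1.7 = 29.41 kPa.
q_ult = c·N_c·s_c + q·N_q + 0.5·γ·B·N_γ·s_γ
     = 8 × 42.164 × 1.15 + 29.41 × 29.44 + 0.5 × 17.3 × 1.5 × 41.1 × 0.85
     = 387.91 + 865.82 + 453.28 = 1707 kPa.

q_ult ≈ 1710 kPa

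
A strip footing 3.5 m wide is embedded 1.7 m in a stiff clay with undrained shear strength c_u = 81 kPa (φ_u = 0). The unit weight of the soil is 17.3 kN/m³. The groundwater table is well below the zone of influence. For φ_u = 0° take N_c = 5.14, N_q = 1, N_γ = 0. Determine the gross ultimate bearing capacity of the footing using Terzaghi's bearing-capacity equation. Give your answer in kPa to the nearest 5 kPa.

q_ult ≈ 445 kPa

q = γ·D_f = 17.3 × 1.7 = 29.41 kPa.
c·N_c = 81 × 5.14 = 416.34 kPa
q·N_q = 29.41 × 1 = 29.41 kPa
q_ult = 416.34 + 29.41 = 445.75 kPa.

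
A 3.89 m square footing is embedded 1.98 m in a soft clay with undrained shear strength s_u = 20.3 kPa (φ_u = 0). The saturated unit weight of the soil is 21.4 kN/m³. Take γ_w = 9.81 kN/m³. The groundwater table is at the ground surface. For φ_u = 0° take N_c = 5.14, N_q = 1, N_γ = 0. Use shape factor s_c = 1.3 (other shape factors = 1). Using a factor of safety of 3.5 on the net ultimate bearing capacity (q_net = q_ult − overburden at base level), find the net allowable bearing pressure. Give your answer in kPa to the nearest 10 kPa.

Water table at ground surface, so effective unit weight γ' = 21.4 − 9.81 = 11.59 kN/m³ is used throughout; overburden q = 11.59 × 1.98 = 22.948 kPa.
Cohesion term c·N_c·s_c = 20.3 × 5.14 × 1.3 = 135.64 kPa; surcharge term q·N_q = 22.948 × 1 = 22.948 kPa.
q_ult = 135.64 + 22.948 = 158.59 kPa.
q_net = 158.59 − 22.948 = 135.64 kPa.
q_all(net) = 135.64 / 3.5 = 38.756 kPa.

q_all(net) ≈ 40 kPa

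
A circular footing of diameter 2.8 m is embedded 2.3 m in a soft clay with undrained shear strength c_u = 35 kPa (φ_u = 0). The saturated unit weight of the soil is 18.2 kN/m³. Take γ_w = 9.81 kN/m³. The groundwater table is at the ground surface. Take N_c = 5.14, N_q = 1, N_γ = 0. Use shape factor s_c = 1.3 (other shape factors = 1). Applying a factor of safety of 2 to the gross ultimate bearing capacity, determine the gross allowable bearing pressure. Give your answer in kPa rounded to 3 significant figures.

q_all ≈ 127 kPa

γ' = 18.2 − 9.81 = 8.39 kN/m³ (submerged throughout). q = 8.39 × 2.3 = 19.297 kPa.
c·N_c·s_c = 35 × 5.14 × 1.3 = 233.87 kPa
q·N_q = 19.297 × 1 = 19.297 kPa
q_ult = 233.87 + 19.297 = 253.17 kPa.
q_all = q_ult / FS = 253.17 / 2 = 126.58 kPa.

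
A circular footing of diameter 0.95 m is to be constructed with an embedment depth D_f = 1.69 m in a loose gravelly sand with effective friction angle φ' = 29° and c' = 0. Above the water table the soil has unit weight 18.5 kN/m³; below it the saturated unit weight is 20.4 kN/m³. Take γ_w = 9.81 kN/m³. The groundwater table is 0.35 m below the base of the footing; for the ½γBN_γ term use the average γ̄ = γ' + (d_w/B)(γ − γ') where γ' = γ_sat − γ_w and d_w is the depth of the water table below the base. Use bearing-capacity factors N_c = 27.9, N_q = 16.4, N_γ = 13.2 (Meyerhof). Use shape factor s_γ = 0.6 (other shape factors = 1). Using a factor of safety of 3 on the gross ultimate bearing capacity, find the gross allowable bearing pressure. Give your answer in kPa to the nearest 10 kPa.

q = γ·D_f = 18.5 × 1.69 = 31.265 kPa.
γ' = 10.59 kN/m³; averaging over the depth B below the base, γ̄ = γ' + (d_w/B)(γ − γ') = 13.504 kN/m³.
q·N_q = 31.265 × 16.4 = 512.75 kPa
0.5·γ·B·N_γ·s_γ = 0.5 × 13.504 × 0.95 × 13.2 × 0.6 = 50.803 kPa
q_ult = 512.75 + 50.803 = 563.55 kPa.
q_all = 563.55 / 3 = 187.85 kPa.

q_all ≈ 190 kPa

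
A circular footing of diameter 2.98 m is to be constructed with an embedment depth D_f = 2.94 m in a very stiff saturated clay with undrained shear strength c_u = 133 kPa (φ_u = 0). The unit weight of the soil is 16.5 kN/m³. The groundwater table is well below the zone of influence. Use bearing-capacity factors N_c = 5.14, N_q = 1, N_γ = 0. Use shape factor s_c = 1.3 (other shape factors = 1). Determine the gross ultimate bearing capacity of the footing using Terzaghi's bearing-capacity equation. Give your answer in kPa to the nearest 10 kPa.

q_ult ≈ 940 kPa

q = γ·D_f = 16.5 × 2.94 = 48.51 kPa.
c·N_c·s_c = 133 × 5.14 × 1.3 = 888.71 kPa
q·N_q = 48.51 × 1 = 48.51 kPa
q_ult = 888.71 + 48.51 = 937.22 kPa.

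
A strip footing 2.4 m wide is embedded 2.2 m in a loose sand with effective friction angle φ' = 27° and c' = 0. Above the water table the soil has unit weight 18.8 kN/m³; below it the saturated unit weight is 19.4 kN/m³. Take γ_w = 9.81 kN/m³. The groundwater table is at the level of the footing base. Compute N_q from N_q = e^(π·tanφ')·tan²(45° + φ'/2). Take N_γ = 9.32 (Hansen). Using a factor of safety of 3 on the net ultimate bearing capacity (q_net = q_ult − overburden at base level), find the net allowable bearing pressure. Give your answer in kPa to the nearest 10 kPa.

q_all(net) ≈ 200 kPa

N_q = e^(π·tan27°)·tan²(58.5°) = 13.2.
Overburden at base level: q = 18.8 × 2.2 = 41.36 kPa.
Below the base the soil is submerged, so the ½γBN_γ term uses γ' = 19.4 − 9.81 = 9.59 kN/m³.
Surcharge term q·N_q = 41.36 × 13.199 = 545.92 kPa; self-weight term 0.5·γ·B·N_γ = 0.5 × 9.59 × 2.4 × 9.32 = 107.25 kPa.
q_ult = 545.92 + 107.25 = 653.17 kPa.
q_net = 653.17 − 41.36 = 611.81 kPa.
q_all(net) = 611.81 / 3 = 203.94 kPa.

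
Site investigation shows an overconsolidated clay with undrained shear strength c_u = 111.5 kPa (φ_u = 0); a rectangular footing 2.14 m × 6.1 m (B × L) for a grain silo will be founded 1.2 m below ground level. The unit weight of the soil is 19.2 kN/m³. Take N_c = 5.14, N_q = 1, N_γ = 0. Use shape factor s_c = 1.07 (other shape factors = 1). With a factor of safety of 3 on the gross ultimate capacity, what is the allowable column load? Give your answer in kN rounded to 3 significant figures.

P_all ≈ 2770 kN

Overburden at base level: q = 19.2 × 1.2 = 23.04 kPa.
Cohesion term c·N_c·s_c = 111.5 × 5.14 × 1.07 = 613.23 kPa; surcharge term q·N_q = 23.04 × 1 = 23.04 kPa.
q_ult = 613.23 + 23.04 = 636.27 kPa.
Gross allowable pressure q_all = 636.27 / 3 = 212.09 kPa.
Footing area = 13.054 m², so allowable column load = 212.09 × 13.054 = 2768.6 kN.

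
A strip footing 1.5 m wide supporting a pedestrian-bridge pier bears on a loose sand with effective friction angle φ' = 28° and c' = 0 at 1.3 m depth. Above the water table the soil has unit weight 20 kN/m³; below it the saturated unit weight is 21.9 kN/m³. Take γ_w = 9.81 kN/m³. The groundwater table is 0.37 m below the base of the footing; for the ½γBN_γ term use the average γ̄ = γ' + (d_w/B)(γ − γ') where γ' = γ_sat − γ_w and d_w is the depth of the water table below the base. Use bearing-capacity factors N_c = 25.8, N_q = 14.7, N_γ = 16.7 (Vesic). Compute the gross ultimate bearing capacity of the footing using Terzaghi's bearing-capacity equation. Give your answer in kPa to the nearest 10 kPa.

q_ult ≈ 560 kPa

q = γ·D_f = 20 × 1.3 = 26 kPa.
γ' = 12.09 kN/m³; averaging over the depth B below the base, γ̄ = γ' + (d_w/B)(γ − γ') = 14.041 kN/m³.
q·N_q = 26 × 14.7 = 382.2 kPa
0.5·γ·B·N_γ = 0.5 × 14.041 × 1.5 × 16.7 = 175.87 kPa
q_ult = 382.2 + 175.87 = 558.07 kPa.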